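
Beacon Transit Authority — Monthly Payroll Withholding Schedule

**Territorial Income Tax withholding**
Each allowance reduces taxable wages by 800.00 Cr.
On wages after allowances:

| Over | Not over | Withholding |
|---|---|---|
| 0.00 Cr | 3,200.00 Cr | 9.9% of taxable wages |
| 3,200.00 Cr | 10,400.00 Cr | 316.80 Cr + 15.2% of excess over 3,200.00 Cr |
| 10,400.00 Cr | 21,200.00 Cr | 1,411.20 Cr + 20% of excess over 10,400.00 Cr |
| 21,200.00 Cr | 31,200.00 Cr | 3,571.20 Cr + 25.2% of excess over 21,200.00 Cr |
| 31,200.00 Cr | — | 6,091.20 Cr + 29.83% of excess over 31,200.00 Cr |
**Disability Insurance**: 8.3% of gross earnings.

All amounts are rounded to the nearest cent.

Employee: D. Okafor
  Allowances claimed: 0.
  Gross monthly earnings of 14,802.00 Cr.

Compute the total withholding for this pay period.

3,520.17 Cr

Territorial Income Tax: taxable = 14,802.00 Cr
  1,411.20 Cr + 20% × (14,802.00 Cr − 10,400.00 Cr) = 1,411.20 Cr + 20% × 4,402.00 Cr = 2,291.60 Cr
Disability Insurance: 8.3% × 14,802.00 Cr = 1,228.57 Cr
Total: 2,291.60 Cr + 1,228.57 Cr = 3,520.17 Cr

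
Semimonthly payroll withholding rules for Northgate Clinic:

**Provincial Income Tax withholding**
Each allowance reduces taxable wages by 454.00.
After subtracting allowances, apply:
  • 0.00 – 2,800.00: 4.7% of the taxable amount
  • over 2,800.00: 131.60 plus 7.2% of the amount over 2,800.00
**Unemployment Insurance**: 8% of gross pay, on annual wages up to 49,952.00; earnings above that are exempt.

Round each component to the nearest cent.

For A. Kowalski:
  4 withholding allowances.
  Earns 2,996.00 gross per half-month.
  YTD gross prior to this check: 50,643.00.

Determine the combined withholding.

55.46

Provincial Income Tax: taxable = 2,996.00 − 4×454.00 = 1,180.00
  4.7% × 1,180.00 = 55.46
Unemployment Insurance: YTD 50,643.00 ≥ cap 49,952.00 → 0.00
Total: 55.46 + 0.00 = 55.46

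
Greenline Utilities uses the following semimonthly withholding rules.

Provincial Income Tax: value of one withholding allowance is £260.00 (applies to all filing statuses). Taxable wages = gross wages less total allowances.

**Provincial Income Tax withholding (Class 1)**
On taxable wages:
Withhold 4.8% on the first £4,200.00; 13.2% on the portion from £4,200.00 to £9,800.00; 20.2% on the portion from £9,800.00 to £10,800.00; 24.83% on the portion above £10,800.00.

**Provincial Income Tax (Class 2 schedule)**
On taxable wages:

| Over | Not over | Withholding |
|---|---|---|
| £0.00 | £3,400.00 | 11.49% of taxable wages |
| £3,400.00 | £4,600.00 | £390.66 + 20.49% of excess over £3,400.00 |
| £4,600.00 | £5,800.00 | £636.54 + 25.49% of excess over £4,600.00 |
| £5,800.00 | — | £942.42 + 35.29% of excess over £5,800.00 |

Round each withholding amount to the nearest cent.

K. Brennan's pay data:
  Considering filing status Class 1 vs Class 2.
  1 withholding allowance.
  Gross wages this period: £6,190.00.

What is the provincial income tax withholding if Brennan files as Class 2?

£988.30

Provincial Income Tax (Class 2): taxable = £6,190.00 − 1×£260.00 = £5,930.00
  £942.42 + 35.29% × (£5,930.00 − £5,800.00) = £942.42 + 35.29% × £130.00 = £988.30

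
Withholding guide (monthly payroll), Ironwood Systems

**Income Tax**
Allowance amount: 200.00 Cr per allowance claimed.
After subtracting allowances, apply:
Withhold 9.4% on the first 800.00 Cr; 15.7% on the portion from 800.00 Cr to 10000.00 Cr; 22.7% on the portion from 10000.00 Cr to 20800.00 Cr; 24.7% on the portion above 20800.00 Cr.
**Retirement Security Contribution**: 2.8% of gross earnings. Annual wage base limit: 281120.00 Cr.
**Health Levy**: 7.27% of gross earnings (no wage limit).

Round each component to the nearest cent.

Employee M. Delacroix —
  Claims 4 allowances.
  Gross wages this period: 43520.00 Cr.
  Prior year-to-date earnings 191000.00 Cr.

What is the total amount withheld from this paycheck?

Income Tax: taxable = 43520.00 Cr − 4×200.00 Cr = 42720.00 Cr
  3971.20 Cr + 24.7% × (42720.00 Cr − 20800.00 Cr) = 3971.20 Cr + 24.7% × 21920.00 Cr = 9385.44 Cr
Retirement Security Contribution: 2.8% × 43520.00 Cr = 1218.56 Cr
Health Levy: 7.27% × 43520.00 Cr = 3163.90 Cr
Total: 9385.44 Cr + 1218.56 Cr + 3163.90 Cr = 13767.90 Cr

13767.90 Cr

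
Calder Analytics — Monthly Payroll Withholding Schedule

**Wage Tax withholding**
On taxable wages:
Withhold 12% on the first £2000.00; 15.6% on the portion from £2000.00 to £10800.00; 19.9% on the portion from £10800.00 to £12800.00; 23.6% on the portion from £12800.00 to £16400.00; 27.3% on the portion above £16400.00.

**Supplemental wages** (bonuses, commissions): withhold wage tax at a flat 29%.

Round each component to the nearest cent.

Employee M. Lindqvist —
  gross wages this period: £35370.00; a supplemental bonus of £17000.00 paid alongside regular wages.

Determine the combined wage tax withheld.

£12969.21

Wage Tax: taxable = £35370.00
  £2860.40 + 27.3% × (£35370.00 − £16400.00) = £2860.40 + 27.3% × £18970.00 = £8039.21
Supplemental (29% flat on bonus): 29% × £17000.00 = £4930.00
Total wage tax: £8039.21 + £4930.00 = £12969.21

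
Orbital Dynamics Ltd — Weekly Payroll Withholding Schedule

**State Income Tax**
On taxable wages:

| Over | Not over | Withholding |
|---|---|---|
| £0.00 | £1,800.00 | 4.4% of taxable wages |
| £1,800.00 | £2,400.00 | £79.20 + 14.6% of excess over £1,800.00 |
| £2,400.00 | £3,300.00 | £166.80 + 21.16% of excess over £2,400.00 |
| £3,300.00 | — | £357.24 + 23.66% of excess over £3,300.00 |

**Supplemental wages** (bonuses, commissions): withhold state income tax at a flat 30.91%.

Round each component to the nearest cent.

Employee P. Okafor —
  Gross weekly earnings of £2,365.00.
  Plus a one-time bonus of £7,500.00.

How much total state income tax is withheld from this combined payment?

£2,479.94

State Income Tax: taxable = £2,365.00
  £79.20 + 14.6% × (£2,365.00 − £1,800.00) = £79.20 + 14.6% × £565.00 = £161.69
Supplemental (30.91% flat on bonus): 30.91% × £7,500.00 = £2,318.25
Total state income tax: £161.69 + £2,318.25 = £2,479.94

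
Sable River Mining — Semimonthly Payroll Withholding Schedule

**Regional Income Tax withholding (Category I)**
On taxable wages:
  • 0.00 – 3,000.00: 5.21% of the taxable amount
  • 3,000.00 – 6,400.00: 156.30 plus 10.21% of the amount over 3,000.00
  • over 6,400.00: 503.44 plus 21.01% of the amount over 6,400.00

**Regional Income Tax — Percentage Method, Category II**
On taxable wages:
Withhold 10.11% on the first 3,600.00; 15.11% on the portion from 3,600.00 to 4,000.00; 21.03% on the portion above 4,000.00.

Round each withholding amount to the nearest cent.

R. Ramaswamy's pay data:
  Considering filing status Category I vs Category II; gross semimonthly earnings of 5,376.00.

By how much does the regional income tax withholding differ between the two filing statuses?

Regional Income Tax (Category I): taxable = 5,376.00
  156.30 + 10.21% × (5,376.00 − 3,000.00) = 156.30 + 10.21% × 2,376.00 = 398.89
Regional Income Tax (Category II): taxable = 5,376.00
  424.40 + 21.03% × (5,376.00 − 4,000.00) = 424.40 + 21.03% × 1,376.00 = 713.77
Difference: |398.89 − 713.77| = 314.88 (higher under Category II)

314.88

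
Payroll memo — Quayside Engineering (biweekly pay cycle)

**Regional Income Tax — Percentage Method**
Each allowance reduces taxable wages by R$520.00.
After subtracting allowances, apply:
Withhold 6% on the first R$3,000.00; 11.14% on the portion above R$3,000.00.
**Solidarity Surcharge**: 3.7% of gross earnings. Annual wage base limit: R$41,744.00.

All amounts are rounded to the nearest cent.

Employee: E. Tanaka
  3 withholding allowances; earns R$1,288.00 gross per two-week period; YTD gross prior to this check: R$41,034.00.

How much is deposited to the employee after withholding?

Regional Income Tax: taxable = R$1,288.00 − 3×R$520.00 = R$-272.00
  Taxable ≤ 0 → R$0.00
Solidarity Surcharge: cap R$41,744.00 − YTD R$41,034.00 = R$710.00 subject; 3.7% × R$710.00 = R$26.27
Total withheld: R$0.00 + R$26.27 = R$26.27
Net pay: R$1,288.00 − R$26.27 = R$1,261.73

R$1,261.73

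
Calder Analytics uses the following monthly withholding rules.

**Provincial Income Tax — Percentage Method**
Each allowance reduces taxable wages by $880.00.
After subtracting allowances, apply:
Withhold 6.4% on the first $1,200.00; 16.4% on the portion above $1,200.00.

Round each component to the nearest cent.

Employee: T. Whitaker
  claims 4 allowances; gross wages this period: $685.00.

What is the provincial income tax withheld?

$0.00

Provincial Income Tax: taxable = $685.00 − 4×$880.00 = $-2,835.00
  Taxable ≤ 0 → $0.00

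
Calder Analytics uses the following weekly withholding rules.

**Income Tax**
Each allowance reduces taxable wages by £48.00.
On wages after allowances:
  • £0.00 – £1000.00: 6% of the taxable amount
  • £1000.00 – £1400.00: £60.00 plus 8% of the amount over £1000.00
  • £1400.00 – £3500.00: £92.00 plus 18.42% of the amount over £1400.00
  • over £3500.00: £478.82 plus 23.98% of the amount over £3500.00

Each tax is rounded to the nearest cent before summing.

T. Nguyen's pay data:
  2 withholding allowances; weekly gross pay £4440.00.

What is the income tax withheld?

£681.21

Income Tax: taxable = £4440.00 − 2×£48.00 = £4344.00
  £478.82 + 23.98% × (£4344.00 − £3500.00) = £478.82 + 23.98% × £844.00 = £681.21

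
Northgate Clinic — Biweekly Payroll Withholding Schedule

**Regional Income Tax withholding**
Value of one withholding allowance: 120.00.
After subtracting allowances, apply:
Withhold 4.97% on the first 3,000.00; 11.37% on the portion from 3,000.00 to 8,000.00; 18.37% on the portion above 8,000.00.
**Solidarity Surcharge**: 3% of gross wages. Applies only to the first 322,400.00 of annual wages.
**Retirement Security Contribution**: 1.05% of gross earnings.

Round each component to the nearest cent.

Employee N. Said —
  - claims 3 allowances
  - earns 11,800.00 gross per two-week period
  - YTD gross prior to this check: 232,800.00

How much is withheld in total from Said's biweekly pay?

1,827.43

Regional Income Tax: taxable = 11,800.00 − 3×120.00 = 11,440.00
  717.60 + 18.37% × (11,440.00 − 8,000.00) = 717.60 + 18.37% × 3,440.00 = 1,349.53
Solidarity Surcharge: 3% × 11,800.00 = 354.00
Retirement Security Contribution: 1.05% × 11,800.00 = 123.90
Total: 1,349.53 + 354.00 + 123.90 = 1,827.43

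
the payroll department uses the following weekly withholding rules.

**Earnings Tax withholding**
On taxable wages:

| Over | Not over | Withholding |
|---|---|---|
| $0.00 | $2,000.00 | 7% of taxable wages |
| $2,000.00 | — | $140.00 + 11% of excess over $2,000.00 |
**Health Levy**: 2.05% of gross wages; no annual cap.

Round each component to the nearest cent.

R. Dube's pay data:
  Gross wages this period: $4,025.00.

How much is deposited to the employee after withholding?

Earnings Tax: taxable = $4,025.00
  $140.00 + 11% × ($4,025.00 − $2,000.00) = $140.00 + 11% × $2,025.00 = $362.75
Health Levy: 2.05% × $4,025.00 = $82.51
Total withheld: $362.75 + $82.51 = $445.26
Net pay: $4,025.00 − $445.26 = $3,579.74

$3,579.74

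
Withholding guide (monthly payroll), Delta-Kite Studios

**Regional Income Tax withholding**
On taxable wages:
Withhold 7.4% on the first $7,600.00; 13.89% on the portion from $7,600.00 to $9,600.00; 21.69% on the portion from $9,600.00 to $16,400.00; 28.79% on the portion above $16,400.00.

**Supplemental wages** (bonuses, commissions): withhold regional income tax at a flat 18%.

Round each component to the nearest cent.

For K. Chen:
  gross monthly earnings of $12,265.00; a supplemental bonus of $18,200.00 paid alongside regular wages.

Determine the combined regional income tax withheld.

$4,694.24

Regional Income Tax: taxable = $12,265.00
  $840.20 + 21.69% × ($12,265.00 − $9,600.00) = $840.20 + 21.69% × $2,665.00 = $1,418.24
Supplemental (18% flat on bonus): 18% × $18,200.00 = $3,276.00
Total regional income tax: $1,418.24 + $3,276.00 = $4,694.24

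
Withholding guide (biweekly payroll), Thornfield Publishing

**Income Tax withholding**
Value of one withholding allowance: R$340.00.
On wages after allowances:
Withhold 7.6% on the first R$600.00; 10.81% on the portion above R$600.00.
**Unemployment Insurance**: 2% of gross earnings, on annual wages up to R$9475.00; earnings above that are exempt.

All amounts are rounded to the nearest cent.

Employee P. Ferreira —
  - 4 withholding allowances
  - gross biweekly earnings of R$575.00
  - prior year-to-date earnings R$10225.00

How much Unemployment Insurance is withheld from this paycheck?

R$0.00

Unemployment Insurance: YTD R$10225.00 ≥ cap R$9475.00 → R$0.00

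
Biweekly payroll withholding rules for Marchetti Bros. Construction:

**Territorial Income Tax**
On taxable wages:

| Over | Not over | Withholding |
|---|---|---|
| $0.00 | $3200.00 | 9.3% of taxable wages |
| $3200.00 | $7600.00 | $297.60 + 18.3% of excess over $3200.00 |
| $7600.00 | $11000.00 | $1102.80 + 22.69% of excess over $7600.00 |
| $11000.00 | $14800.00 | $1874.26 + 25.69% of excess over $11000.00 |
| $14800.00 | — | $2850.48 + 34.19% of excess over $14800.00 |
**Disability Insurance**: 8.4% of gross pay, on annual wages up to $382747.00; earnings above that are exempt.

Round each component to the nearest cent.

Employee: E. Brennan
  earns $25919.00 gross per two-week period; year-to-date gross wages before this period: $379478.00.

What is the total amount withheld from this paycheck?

Territorial Income Tax: taxable = $25919.00
  $2850.48 + 34.19% × ($25919.00 − $14800.00) = $2850.48 + 34.19% × $11119.00 = $6652.07
Disability Insurance: cap $382747.00 − YTD $379478.00 = $3269.00 subject; 8.4% × $3269.00 = $274.60
Total: $6652.07 + $274.60 = $6926.67

$6926.67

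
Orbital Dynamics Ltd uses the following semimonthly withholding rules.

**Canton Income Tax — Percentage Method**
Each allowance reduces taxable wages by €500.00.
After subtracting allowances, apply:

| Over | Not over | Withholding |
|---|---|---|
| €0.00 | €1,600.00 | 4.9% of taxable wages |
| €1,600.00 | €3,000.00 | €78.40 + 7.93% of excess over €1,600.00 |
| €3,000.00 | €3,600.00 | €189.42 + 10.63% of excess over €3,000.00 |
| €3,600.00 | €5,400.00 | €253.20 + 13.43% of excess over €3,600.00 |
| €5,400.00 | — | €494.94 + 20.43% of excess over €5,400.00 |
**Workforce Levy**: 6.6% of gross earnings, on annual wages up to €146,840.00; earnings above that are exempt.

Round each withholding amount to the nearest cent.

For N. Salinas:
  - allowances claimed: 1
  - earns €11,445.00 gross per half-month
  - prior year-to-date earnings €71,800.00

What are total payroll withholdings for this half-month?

€2,383.15

Canton Income Tax: taxable = €11,445.00 − 1×€500.00 = €10,945.00
  €494.94 + 20.43% × (€10,945.00 − €5,400.00) = €494.94 + 20.43% × €5,545.00 = €1,627.78
Workforce Levy: 6.6% × €11,445.00 = €755.37
Total: €1,627.78 + €755.37 = €2,383.15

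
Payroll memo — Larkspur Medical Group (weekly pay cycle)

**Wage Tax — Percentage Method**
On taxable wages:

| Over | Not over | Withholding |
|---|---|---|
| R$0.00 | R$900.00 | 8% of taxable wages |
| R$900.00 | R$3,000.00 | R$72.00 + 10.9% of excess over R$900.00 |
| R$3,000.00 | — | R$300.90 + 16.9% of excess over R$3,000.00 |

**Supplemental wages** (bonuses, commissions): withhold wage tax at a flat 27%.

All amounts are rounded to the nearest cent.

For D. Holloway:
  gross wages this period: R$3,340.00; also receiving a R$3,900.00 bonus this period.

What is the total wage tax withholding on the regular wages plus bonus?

Wage Tax: taxable = R$3,340.00
  R$300.90 + 16.9% × (R$3,340.00 − R$3,000.00) = R$300.90 + 16.9% × R$340.00 = R$358.36
Supplemental (27% flat on bonus): 27% × R$3,900.00 = R$1,053.00
Total wage tax: R$358.36 + R$1,053.00 = R$1,411.36

R$1,411.36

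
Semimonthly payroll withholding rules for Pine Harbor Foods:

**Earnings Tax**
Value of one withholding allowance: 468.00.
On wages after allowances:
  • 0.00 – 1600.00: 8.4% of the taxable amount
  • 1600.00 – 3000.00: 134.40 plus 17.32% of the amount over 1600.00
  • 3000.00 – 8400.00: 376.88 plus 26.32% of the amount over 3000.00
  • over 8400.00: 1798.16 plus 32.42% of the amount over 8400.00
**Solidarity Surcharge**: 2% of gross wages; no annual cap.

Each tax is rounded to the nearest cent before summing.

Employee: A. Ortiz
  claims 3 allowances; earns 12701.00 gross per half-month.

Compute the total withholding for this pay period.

Earnings Tax: taxable = 12701.00 − 3×468.00 = 11297.00
  1798.16 + 32.42% × (11297.00 − 8400.00) = 1798.16 + 32.42% × 2897.00 = 2737.37
Solidarity Surcharge: 2% × 12701.00 = 254.02
Total: 2737.37 + 254.02 = 2991.39

2991.39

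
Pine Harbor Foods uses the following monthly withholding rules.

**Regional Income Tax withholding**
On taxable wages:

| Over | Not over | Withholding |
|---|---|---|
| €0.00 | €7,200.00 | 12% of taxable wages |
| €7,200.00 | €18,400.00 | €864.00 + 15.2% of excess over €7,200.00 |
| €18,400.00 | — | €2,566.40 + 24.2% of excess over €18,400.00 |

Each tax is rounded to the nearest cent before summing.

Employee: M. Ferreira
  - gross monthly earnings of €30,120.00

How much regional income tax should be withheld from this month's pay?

Regional Income Tax: taxable = €30,120.00
  €2,566.40 + 24.2% × (€30,120.00 − €18,400.00) = €2,566.40 + 24.2% × €11,720.00 = €5,402.64

€5,402.64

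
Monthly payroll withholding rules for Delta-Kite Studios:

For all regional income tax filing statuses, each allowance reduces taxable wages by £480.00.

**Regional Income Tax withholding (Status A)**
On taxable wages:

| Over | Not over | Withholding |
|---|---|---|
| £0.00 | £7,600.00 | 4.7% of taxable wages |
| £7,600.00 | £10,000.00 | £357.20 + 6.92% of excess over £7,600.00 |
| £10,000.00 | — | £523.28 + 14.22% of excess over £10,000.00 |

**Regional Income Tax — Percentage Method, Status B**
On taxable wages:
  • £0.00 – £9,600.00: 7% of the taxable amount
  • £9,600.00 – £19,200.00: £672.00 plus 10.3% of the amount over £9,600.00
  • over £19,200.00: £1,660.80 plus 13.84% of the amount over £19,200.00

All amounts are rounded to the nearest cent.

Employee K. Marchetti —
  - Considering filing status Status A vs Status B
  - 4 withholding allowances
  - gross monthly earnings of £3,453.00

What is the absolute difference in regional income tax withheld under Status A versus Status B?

Regional Income Tax (Status A): taxable = £3,453.00 − 4×£480.00 = £1,533.00
  4.7% × £1,533.00 = £72.05
Regional Income Tax (Status B): taxable = £3,453.00 − 4×£480.00 = £1,533.00
  7% × £1,533.00 = £107.31
Difference: |£72.05 − £107.31| = £35.26 (higher under Status B)

£35.26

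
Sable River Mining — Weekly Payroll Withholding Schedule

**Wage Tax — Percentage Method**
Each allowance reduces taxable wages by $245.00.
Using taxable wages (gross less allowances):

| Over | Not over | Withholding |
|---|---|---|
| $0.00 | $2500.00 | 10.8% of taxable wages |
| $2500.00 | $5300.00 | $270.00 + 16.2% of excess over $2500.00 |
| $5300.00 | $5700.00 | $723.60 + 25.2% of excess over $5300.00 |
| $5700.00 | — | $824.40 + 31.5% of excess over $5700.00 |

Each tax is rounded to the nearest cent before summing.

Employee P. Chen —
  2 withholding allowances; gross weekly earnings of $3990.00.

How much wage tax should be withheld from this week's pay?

Wage Tax: taxable = $3990.00 − 2×$245.00 = $3500.00
  $270.00 + 16.2% × ($3500.00 − $2500.00) = $270.00 + 16.2% × $1000.00 = $432.00

$432.00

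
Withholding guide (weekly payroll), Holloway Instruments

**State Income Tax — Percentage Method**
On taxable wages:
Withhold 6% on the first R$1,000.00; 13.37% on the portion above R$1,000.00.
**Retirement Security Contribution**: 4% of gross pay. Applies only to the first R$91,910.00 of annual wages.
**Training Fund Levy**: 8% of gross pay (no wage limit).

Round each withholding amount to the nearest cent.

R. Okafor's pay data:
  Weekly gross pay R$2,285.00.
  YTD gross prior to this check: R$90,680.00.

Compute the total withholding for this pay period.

R$463.80

State Income Tax: taxable = R$2,285.00
  R$60.00 + 13.37% × (R$2,285.00 − R$1,000.00) = R$60.00 + 13.37% × R$1,285.00 = R$231.80
Retirement Security Contribution: cap R$91,910.00 − YTD R$90,680.00 = R$1,230.00 subject; 4% × R$1,230.00 = R$49.20
Training Fund Levy: 8% × R$2,285.00 = R$182.80
Total: R$231.80 + R$49.20 + R$182.80 = R$463.80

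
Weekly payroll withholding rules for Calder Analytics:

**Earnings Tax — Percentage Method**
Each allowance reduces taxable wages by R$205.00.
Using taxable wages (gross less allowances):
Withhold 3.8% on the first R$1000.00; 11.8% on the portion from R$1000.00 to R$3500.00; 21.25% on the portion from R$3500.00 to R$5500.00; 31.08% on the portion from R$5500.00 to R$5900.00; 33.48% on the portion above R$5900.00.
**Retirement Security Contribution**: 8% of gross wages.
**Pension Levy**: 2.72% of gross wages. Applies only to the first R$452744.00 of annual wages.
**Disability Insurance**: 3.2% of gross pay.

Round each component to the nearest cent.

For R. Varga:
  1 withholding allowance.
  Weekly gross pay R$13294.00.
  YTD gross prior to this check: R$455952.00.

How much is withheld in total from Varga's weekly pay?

R$4778.13

Earnings Tax: taxable = R$13294.00 − 1×R$205.00 = R$13089.00
  R$882.32 + 33.48% × (R$13089.00 − R$5900.00) = R$882.32 + 33.48% × R$7189.00 = R$3289.20
Retirement Security Contribution: 8% × R$13294.00 = R$1063.52
Pension Levy: YTD R$455952.00 ≥ cap R$452744.00 → R$0.00
Disability Insurance: 3.2% × R$13294.00 = R$425.41
Total: R$3289.20 + R$1063.52 + R$0.00 + R$425.41 = R$4778.13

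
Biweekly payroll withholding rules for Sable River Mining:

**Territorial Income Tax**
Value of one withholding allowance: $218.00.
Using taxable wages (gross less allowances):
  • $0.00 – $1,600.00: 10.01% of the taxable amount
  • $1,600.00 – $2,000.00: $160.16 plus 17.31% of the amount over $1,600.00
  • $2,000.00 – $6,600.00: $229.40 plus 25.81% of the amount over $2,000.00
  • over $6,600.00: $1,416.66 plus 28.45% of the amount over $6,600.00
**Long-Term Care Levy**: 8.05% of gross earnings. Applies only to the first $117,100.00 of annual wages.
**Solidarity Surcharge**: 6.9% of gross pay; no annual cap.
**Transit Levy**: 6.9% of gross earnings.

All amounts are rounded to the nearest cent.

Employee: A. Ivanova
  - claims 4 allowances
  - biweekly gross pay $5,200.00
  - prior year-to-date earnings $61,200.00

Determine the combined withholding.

Territorial Income Tax: taxable = $5,200.00 − 4×$218.00 = $4,328.00
  $229.40 + 25.81% × ($4,328.00 − $2,000.00) = $229.40 + 25.81% × $2,328.00 = $830.26
Long-Term Care Levy: 8.05% × $5,200.00 = $418.60
Solidarity Surcharge: 6.9% × $5,200.00 = $358.80
Transit Levy: 6.9% × $5,200.00 = $358.80
Total: $830.26 + $418.60 + $358.80 + $358.80 = $1,966.46

$1,966.46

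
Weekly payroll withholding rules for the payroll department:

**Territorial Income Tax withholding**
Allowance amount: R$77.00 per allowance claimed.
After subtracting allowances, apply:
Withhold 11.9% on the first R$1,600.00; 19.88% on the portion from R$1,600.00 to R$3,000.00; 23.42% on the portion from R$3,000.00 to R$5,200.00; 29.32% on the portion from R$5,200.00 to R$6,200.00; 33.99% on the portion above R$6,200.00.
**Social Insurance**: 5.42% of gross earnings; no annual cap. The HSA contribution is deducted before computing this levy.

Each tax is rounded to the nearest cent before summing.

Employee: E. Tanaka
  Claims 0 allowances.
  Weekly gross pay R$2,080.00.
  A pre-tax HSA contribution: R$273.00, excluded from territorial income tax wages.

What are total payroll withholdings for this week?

Territorial Income Tax: taxable = R$2,080.00 − R$273.00 = R$1,807.00
  R$190.40 + 19.88% × (R$1,807.00 − R$1,600.00) = R$190.40 + 19.88% × R$207.00 = R$231.55
Social Insurance: 5.42% × R$1,807.00 = R$97.94
Total: R$231.55 + R$97.94 = R$329.49

R$329.49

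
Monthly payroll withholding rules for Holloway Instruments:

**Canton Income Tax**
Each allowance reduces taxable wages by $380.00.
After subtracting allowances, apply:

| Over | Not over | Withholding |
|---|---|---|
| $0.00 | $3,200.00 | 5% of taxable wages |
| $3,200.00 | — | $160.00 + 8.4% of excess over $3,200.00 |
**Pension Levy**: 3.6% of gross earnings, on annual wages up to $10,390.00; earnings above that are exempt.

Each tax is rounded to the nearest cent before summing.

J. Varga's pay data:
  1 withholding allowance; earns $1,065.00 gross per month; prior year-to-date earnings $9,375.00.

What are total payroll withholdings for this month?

$70.79

Canton Income Tax: taxable = $1,065.00 − 1×$380.00 = $685.00
  5% × $685.00 = $34.25
Pension Levy: cap $10,390.00 − YTD $9,375.00 = $1,015.00 subject; 3.6% × $1,015.00 = $36.54
Total: $34.25 + $36.54 = $70.79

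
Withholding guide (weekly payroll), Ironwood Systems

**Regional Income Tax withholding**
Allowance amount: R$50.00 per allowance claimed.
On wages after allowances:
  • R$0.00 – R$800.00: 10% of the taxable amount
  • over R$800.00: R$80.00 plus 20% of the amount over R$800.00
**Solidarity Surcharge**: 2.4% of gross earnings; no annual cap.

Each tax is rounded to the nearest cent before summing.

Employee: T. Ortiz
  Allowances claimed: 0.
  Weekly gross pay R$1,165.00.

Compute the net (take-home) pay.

Regional Income Tax: taxable = R$1,165.00
  R$80.00 + 20% × (R$1,165.00 − R$800.00) = R$80.00 + 20% × R$365.00 = R$153.00
Solidarity Surcharge: 2.4% × R$1,165.00 = R$27.96
Total withheld: R$153.00 + R$27.96 = R$180.96
Net pay: R$1,165.00 − R$180.96 = R$984.04

R$984.04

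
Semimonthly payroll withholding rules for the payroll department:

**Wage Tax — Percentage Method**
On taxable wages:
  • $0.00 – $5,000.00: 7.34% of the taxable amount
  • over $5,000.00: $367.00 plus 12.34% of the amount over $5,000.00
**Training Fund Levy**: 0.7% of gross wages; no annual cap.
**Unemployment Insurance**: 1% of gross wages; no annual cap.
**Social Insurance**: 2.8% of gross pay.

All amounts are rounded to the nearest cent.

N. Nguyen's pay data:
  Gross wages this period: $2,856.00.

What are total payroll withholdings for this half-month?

Wage Tax: taxable = $2,856.00
  7.34% × $2,856.00 = $209.63
Training Fund Levy: 0.7% × $2,856.00 = $19.99
Unemployment Insurance: 1% × $2,856.00 = $28.56
Social Insurance: 2.8% × $2,856.00 = $79.97
Total: $209.63 + $19.99 + $28.56 + $79.97 = $338.15

$338.15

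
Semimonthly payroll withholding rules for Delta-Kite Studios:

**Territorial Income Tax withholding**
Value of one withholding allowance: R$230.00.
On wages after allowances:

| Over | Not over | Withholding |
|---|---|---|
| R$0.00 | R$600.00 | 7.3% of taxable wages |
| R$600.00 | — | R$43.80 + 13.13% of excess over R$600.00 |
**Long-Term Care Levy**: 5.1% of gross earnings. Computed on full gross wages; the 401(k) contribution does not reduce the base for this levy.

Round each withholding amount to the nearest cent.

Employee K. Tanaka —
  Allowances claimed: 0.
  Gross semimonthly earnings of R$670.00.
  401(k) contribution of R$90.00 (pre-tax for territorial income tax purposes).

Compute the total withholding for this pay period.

R$76.51

Territorial Income Tax: taxable = R$670.00 − R$90.00 = R$580.00
  7.3% × R$580.00 = R$42.34
Long-Term Care Levy: 5.1% × R$670.00 = R$34.17
Total: R$42.34 + R$34.17 = R$76.51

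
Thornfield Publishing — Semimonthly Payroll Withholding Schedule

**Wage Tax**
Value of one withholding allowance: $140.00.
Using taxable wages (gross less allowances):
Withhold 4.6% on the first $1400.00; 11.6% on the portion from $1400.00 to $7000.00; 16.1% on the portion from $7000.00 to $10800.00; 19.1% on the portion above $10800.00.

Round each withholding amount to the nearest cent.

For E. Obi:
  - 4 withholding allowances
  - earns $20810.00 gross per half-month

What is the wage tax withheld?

Wage Tax: taxable = $20810.00 − 4×$140.00 = $20250.00
  $1325.80 + 19.1% × ($20250.00 − $10800.00) = $1325.80 + 19.1% × $9450.00 = $3130.75

$3130.75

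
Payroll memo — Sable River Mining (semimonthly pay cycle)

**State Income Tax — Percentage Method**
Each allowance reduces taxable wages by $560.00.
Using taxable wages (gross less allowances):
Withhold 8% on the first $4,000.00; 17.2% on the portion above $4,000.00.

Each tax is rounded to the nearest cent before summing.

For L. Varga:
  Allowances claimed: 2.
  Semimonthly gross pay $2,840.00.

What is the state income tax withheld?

$137.60

State Income Tax: taxable = $2,840.00 − 2×$560.00 = $1,720.00
  8% × $1,720.00 = $137.60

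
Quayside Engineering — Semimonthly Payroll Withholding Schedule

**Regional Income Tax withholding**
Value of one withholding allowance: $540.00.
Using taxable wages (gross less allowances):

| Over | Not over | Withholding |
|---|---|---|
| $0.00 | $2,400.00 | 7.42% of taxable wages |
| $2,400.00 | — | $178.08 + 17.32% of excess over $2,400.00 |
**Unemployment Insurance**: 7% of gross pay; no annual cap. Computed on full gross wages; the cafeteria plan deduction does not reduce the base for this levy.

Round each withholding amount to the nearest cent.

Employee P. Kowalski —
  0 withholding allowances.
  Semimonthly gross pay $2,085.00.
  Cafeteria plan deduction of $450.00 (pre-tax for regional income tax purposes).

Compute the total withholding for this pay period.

Regional Income Tax: taxable = $2,085.00 − $450.00 = $1,635.00
  7.42% × $1,635.00 = $121.32
Unemployment Insurance: 7% × $2,085.00 = $145.95
Total: $121.32 + $145.95 = $267.27

$267.27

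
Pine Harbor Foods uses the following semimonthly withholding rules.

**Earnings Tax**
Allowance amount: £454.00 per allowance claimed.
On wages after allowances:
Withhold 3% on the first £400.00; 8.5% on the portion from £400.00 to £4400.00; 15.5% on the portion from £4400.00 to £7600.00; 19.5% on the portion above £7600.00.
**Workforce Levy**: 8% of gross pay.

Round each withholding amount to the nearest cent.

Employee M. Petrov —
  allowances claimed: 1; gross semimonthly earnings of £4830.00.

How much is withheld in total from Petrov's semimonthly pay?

Earnings Tax: taxable = £4830.00 − 1×£454.00 = £4376.00
  £12.00 + 8.5% × (£4376.00 − £400.00) = £12.00 + 8.5% × £3976.00 = £349.96
Workforce Levy: 8% × £4830.00 = £386.40
Total: £349.96 + £386.40 = £736.36

£736.36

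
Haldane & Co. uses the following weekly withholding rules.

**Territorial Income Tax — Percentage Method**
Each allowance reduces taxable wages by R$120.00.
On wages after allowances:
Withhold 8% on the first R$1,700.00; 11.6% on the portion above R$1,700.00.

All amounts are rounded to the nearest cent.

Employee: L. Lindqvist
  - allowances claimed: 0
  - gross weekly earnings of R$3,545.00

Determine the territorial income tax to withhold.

Territorial Income Tax: taxable = R$3,545.00
  R$136.00 + 11.6% × (R$3,545.00 − R$1,700.00) = R$136.00 + 11.6% × R$1,845.00 = R$350.02

R$350.02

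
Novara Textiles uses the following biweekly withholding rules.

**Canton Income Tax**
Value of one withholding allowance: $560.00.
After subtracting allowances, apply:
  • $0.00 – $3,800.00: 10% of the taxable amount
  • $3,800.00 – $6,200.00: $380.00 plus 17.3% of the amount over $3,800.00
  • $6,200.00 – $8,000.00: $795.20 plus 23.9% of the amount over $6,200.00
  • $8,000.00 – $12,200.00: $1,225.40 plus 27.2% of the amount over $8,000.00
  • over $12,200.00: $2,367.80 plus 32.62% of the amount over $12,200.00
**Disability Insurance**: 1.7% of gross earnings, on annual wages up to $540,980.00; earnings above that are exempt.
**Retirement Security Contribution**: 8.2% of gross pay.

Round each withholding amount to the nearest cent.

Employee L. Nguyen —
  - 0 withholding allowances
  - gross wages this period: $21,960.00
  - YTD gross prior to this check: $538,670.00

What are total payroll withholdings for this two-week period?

Canton Income Tax: taxable = $21,960.00
  $2,367.80 + 32.62% × ($21,960.00 − $12,200.00) = $2,367.80 + 32.62% × $9,760.00 = $5,551.51
Disability Insurance: cap $540,980.00 − YTD $538,670.00 = $2,310.00 subject; 1.7% × $2,310.00 = $39.27
Retirement Security Contribution: 8.2% × $21,960.00 = $1,800.72
Total: $5,551.51 + $39.27 + $1,800.72 = $7,391.50

$7,391.50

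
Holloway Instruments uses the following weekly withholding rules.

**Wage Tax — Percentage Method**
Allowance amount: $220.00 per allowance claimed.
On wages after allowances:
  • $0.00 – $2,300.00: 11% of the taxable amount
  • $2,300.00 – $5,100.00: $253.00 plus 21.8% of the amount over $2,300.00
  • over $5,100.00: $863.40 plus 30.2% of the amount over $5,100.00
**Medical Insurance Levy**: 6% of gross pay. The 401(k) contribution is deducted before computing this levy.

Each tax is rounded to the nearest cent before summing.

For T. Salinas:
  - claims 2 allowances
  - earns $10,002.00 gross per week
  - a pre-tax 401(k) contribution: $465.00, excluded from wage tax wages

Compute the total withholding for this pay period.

Wage Tax: taxable = $10,002.00 − $465.00 − 2×$220.00 = $9,097.00
  $863.40 + 30.2% × ($9,097.00 − $5,100.00) = $863.40 + 30.2% × $3,997.00 = $2,070.49
Medical Insurance Levy: 6% × $9,537.00 = $572.22
Total: $2,070.49 + $572.22 = $2,642.71

$2,642.71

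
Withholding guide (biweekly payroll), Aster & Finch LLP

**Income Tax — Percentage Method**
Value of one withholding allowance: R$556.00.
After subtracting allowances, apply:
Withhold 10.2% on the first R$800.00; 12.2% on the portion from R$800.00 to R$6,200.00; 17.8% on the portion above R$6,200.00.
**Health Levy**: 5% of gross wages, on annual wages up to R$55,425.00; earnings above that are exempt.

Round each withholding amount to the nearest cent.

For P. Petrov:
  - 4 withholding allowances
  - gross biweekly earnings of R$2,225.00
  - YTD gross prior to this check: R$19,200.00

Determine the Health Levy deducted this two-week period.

Health Levy: 5% × R$2,225.00 = R$111.25

R$111.25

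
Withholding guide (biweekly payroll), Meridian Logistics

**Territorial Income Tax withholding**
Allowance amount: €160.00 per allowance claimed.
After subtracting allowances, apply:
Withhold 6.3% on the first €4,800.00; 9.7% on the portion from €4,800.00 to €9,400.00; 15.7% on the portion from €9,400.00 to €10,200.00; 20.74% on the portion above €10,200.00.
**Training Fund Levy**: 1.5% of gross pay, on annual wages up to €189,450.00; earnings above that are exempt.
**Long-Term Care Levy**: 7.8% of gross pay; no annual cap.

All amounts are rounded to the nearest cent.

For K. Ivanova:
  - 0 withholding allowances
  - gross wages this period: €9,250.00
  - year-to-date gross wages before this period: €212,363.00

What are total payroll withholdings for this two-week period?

€1,455.55

Territorial Income Tax: taxable = €9,250.00
  €302.40 + 9.7% × (€9,250.00 − €4,800.00) = €302.40 + 9.7% × €4,450.00 = €734.05
Training Fund Levy: YTD €212,363.00 ≥ cap €189,450.00 → €0.00
Long-Term Care Levy: 7.8% × €9,250.00 = €721.50
Total: €734.05 + €0.00 + €721.50 = €1,455.55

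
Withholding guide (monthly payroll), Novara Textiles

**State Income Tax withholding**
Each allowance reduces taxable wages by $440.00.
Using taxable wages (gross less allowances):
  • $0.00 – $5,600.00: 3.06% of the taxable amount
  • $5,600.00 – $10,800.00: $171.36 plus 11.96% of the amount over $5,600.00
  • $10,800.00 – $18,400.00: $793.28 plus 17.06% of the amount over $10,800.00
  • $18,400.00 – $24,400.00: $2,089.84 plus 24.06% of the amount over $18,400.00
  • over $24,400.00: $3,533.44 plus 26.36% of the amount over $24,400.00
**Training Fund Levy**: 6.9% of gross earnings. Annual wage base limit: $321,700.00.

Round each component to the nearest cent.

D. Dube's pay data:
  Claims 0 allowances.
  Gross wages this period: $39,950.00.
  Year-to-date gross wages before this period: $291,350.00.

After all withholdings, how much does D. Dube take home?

$30,223.43

State Income Tax: taxable = $39,950.00
  $3,533.44 + 26.36% × ($39,950.00 − $24,400.00) = $3,533.44 + 26.36% × $15,550.00 = $7,632.42
Training Fund Levy: cap $321,700.00 − YTD $291,350.00 = $30,350.00 subject; 6.9% × $30,350.00 = $2,094.15
Total withheld: $7,632.42 + $2,094.15 = $9,726.57
Net pay: $39,950.00 − $9,726.57 = $30,223.43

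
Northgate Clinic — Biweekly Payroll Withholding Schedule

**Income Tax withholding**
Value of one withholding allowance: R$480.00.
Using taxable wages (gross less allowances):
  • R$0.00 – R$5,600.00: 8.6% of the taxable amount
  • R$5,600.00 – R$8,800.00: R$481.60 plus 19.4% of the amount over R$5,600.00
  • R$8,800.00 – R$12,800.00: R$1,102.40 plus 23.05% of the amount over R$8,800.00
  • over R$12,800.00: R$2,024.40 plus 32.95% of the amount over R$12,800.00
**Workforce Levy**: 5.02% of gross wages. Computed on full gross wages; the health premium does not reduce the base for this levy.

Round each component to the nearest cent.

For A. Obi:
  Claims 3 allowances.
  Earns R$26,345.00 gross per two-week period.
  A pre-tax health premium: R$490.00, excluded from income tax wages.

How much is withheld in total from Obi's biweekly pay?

R$7,174.06

Income Tax: taxable = R$26,345.00 − R$490.00 − 3×R$480.00 = R$24,415.00
  R$2,024.40 + 32.95% × (R$24,415.00 − R$12,800.00) = R$2,024.40 + 32.95% × R$11,615.00 = R$5,851.54
Workforce Levy: 5.02% × R$26,345.00 = R$1,322.52
Total: R$5,851.54 + R$1,322.52 = R$7,174.06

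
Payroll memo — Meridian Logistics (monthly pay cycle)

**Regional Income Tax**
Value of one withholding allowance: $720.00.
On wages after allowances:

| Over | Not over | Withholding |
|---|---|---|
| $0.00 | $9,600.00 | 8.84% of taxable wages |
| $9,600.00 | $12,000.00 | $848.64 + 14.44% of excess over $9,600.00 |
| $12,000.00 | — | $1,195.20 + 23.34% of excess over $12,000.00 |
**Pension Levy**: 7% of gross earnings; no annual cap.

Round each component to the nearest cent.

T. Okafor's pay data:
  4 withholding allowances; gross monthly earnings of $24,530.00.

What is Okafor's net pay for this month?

$19,365.39

Regional Income Tax: taxable = $24,530.00 − 4×$720.00 = $21,650.00
  $1,195.20 + 23.34% × ($21,650.00 − $12,000.00) = $1,195.20 + 23.34% × $9,650.00 = $3,447.51
Pension Levy: 7% × $24,530.00 = $1,717.10
Total withheld: $3,447.51 + $1,717.10 = $5,164.61
Net pay: $24,530.00 − $5,164.61 = $19,365.39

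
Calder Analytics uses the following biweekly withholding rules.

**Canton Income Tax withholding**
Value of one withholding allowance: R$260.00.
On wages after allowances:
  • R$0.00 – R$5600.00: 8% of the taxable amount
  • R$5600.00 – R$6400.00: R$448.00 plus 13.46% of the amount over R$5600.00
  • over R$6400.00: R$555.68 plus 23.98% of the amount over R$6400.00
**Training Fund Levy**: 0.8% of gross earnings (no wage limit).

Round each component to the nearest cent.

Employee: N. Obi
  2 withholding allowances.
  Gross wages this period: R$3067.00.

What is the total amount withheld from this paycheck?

R$228.30

Canton Income Tax: taxable = R$3067.00 − 2×R$260.00 = R$2547.00
  8% × R$2547.00 = R$203.76
Training Fund Levy: 0.8% × R$3067.00 = R$24.54
Total: R$203.76 + R$24.54 = R$228.30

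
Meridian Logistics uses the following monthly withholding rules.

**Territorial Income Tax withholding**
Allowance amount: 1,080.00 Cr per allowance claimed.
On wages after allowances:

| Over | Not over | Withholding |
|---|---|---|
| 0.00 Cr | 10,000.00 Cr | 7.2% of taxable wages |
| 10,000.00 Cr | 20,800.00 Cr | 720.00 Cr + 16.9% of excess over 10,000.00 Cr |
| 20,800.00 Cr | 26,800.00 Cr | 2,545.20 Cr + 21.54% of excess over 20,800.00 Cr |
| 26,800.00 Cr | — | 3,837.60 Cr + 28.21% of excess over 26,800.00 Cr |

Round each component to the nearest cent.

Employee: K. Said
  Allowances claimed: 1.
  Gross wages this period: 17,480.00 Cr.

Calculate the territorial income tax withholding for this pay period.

Territorial Income Tax: taxable = 17,480.00 Cr − 1×1,080.00 Cr = 16,400.00 Cr
  720.00 Cr + 16.9% × (16,400.00 Cr − 10,000.00 Cr) = 720.00 Cr + 16.9% × 6,400.00 Cr = 1,801.60 Cr

1,801.60 Cr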